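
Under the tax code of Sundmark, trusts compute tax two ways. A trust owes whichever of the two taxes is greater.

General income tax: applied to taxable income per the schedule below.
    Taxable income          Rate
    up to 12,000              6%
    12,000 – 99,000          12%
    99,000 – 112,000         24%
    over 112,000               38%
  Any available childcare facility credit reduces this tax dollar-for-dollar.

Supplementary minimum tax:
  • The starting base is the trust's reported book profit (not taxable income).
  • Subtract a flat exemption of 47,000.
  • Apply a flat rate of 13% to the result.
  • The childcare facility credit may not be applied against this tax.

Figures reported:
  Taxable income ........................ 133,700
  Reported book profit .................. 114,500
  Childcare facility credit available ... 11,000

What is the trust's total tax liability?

11,526

General income tax:
  12,000 × 6% = 720
  87,000 × 12% = 10,440
  13,000 × 24% = 3,120
  21,700 × 38% = 8,246
  → 22,526
  Less childcare facility credit 11,000 → 11,526

Supplementary minimum tax:
  Base (reported book profit): 114,500
  Less exemption 47,000 → base 67,500
  67,500 × 13% = 8,775

11,526 > 8,775, so the general income tax governs.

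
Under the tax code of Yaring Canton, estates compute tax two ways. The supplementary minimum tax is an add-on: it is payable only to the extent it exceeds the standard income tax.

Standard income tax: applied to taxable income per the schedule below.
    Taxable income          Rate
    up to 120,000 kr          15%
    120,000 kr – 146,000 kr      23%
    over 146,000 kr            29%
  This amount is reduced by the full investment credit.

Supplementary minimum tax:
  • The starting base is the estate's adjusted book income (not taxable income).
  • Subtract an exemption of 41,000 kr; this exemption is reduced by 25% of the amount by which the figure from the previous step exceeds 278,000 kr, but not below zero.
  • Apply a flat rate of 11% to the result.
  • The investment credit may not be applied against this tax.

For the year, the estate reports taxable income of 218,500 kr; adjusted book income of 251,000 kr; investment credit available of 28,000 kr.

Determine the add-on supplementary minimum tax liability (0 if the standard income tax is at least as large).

Supplementary minimum tax:
  Base (adjusted book income): 251,000 kr
  Exemption: 251,000 kr ≤ 278,000 kr, so full 41,000 kr applies
  Base: 251,000 kr − 41,000 kr = 210,000 kr
  210,000 kr × 11% = 23,100 kr

Standard income tax:
  120,000 kr × 15% = 18,000 kr
  26,000 kr × 23% = 5,980 kr
  72,500 kr × 29% = 21,025 kr
  → 45,005 kr
  Less investment credit 28,000 kr → 17,005 kr

Excess of supplementary minimum tax over standard income tax: 23,100 kr − 17,005 kr = 6,095 kr.

6,095 kr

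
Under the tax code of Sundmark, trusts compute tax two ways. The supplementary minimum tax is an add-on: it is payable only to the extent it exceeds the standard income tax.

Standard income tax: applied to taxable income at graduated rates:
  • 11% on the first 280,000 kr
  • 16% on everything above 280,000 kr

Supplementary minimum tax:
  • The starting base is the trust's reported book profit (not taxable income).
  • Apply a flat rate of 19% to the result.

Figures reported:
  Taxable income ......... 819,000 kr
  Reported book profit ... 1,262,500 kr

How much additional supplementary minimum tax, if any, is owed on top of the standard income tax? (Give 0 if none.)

122,835 kr

Standard income tax:
  280,000 kr × 11% = 30,800 kr
  539,000 kr × 16% = 86,240 kr
  → 117,040 kr

Supplementary minimum tax:
  Base (reported book profit): 1,262,500 kr
  1,262,500 kr × 19% = 239,875 kr

Excess of supplementary minimum tax over standard income tax: 239,875 kr − 117,040 kr = 122,835 kr.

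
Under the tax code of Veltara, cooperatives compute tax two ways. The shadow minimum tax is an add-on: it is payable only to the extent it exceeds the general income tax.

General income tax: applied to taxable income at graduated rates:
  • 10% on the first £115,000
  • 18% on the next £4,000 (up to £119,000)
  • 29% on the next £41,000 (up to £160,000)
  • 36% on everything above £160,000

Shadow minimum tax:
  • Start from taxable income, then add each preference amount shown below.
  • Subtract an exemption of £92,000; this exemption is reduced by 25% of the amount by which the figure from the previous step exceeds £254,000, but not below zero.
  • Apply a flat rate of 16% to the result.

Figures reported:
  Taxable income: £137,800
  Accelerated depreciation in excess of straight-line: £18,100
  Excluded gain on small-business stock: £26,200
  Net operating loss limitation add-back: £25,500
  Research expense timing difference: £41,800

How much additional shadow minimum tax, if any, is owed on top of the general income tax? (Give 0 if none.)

General income tax:
  £115,000 × 10% = £11,500
  £4,000 × 18% = £720
  £18,800 × 29% = £5,452
  → £17,672

Shadow minimum tax:
  Adjusted income: £137,800 + £18,100 + £26,200 + £25,500 + £41,800 = £249,400
  Exemption: £249,400 ≤ £254,000, so full £92,000 applies
  Base: £249,400 − £92,000 = £157,400
  £157,400 × 16% = £25,184

Excess of shadow minimum tax over general income tax: £25,184 − £17,672 = £7,512.

£7,512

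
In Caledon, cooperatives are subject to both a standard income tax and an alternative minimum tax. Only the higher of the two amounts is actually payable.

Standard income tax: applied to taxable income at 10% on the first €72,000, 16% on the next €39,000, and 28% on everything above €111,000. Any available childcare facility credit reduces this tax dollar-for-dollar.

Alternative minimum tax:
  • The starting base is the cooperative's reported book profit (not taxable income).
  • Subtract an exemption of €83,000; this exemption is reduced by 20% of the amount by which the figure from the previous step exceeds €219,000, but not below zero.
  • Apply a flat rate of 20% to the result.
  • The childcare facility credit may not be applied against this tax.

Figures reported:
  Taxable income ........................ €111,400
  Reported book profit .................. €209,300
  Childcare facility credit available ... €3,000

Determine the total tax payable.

€25,260

Alternative minimum tax:
  Base (reported book profit): €209,300
  Exemption: €209,300 ≤ €219,000, so full €83,000 applies
  Base: €209,300 − €83,000 = €126,300
  €126,300 × 20% = €25,260

Standard income tax:
  €72,000 × 10% = €7,200
  €39,000 × 16% = €6,240
  €400 × 28% = €112
  → €13,552
  Less childcare facility credit €3,000 → €10,552

€25,260 > €10,552, so the alternative minimum tax is the binding amount.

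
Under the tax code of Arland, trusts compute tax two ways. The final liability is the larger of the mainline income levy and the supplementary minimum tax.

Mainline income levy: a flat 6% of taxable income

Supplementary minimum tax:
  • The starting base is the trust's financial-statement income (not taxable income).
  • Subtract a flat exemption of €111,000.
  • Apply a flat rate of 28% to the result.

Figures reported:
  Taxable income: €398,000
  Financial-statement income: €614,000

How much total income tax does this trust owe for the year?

€140,840

Mainline income levy:
  €398,000 × 6% = €23,880

Supplementary minimum tax:
  Base (financial-statement income): €614,000
  Less exemption €111,000 → base €503,000
  €503,000 × 28% = €140,840

€140,840 > €23,880, so the supplementary minimum tax is the binding amount.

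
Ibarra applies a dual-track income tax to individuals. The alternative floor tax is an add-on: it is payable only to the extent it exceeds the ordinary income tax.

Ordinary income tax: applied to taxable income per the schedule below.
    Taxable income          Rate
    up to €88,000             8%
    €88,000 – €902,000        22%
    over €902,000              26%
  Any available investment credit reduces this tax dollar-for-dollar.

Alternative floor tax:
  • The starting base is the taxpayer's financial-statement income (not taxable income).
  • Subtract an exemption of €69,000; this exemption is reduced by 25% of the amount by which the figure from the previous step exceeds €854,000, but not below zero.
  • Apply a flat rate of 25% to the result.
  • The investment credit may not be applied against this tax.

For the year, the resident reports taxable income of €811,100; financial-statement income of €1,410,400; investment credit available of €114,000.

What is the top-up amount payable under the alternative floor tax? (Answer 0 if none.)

Alternative floor tax:
  Base (financial-statement income): €1,410,400
  Exemption: 25% × (€1,410,400 − €854,000) = €139,100 ≥ €69,000, so the exemption is fully phased out
  Base: €1,410,400 − €0 = €1,410,400
  €1,410,400 × 25% = €352,600

Ordinary income tax:
  €88,000 × 8% = €7,040
  €723,100 × 22% = €159,082
  → €166,122
  Less investment credit €114,000 → €52,122

Excess of alternative floor tax over ordinary income tax: €352,600 − €52,122 = €300,478.

€300,478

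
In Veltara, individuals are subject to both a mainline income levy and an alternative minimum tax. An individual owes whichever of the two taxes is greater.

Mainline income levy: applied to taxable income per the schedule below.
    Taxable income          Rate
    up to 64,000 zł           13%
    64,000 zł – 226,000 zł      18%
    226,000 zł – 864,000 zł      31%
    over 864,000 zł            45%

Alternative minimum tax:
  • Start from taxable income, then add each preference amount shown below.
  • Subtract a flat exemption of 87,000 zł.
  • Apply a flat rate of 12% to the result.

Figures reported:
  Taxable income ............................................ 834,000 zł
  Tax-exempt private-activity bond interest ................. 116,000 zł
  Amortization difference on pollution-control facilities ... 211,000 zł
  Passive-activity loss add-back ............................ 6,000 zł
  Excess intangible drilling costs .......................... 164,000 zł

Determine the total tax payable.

Mainline income levy:
  64,000 zł × 13% = 8,320 zł
  162,000 zł × 18% = 29,160 zł
  608,000 zł × 31% = 188,480 zł
  → 225,960 zł

Alternative minimum tax:
  Adjusted income: 834,000 zł + 116,000 zł + 211,000 zł + 6,000 zł + 164,000 zł = 1,331,000 zł
  Less exemption 87,000 zł → base 1,244,000 zł
  1,244,000 zł × 12% = 149,280 zł

225,960 zł > 149,280 zł, so the mainline income levy governs.

225,960 zł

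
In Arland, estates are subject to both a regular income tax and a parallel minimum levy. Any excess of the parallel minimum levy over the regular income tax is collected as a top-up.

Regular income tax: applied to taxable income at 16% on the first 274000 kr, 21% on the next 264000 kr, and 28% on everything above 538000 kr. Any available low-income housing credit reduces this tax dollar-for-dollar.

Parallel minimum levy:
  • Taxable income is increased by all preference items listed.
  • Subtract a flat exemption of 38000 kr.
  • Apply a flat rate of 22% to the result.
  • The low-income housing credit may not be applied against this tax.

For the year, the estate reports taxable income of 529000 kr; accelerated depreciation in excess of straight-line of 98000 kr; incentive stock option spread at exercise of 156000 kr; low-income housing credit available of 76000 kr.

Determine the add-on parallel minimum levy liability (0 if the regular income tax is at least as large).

Parallel minimum levy:
  Adjusted income: 529000 kr + 98000 kr + 156000 kr = 783000 kr
  Less exemption 38000 kr → base 745000 kr
  745000 kr × 22% = 163900 kr

Regular income tax:
  274000 kr × 16% = 43840 kr
  255000 kr × 21% = 53550 kr
  → 97390 kr
  Less low-income housing credit 76000 kr → 21390 kr

Excess of parallel minimum levy over regular income tax: 163900 kr − 21390 kr = 142510 kr.

142510 kr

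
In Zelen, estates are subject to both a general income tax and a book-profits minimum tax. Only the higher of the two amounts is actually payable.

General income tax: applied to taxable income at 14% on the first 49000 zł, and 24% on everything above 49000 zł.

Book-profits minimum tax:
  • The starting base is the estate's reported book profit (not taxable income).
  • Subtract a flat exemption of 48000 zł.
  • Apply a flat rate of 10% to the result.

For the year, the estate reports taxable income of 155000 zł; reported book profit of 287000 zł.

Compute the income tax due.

32300 zł

Book-profits minimum tax:
  Base (reported book profit): 287000 zł
  Less exemption 48000 zł → base 239000 zł
  239000 zł × 10% = 23900 zł

General income tax:
  49000 zł × 14% = 6860 zł
  106000 zł × 24% = 25440 zł
  → 32300 zł

32300 zł > 23900 zł, so the general income tax governs.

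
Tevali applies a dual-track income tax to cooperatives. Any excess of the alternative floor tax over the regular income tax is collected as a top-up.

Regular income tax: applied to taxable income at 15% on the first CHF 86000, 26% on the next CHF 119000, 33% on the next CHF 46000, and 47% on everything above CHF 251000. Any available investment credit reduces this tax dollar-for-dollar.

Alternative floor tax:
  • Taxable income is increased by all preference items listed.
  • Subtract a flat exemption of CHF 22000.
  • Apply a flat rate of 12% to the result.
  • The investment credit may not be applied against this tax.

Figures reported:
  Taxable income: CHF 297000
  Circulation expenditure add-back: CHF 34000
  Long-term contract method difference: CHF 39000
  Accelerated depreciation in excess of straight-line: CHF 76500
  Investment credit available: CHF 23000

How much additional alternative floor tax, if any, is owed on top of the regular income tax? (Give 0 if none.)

CHF 0

Regular income tax:
  CHF 86000 × 15% = CHF 12900
  CHF 119000 × 26% = CHF 30940
  CHF 46000 × 33% = CHF 15180
  CHF 46000 × 47% = CHF 21620
  → CHF 80640
  Less investment credit CHF 23000 → CHF 57640

Alternative floor tax:
  Adjusted income: CHF 297000 + CHF 34000 + CHF 39000 + CHF 76500 = CHF 446500
  Less exemption CHF 22000 → base CHF 424500
  CHF 424500 × 12% = CHF 50940

CHF 50940 ≤ CHF 57640, so no add-on is due.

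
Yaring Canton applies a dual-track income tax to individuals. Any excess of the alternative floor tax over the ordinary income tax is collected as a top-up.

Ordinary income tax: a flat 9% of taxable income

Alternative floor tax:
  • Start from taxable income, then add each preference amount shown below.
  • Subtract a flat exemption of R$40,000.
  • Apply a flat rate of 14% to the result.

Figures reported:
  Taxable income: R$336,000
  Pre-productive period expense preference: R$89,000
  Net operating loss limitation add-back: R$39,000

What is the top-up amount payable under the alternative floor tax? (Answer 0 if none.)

Ordinary income tax:
  R$336,000 × 9% = R$30,240

Alternative floor tax:
  Adjusted income: R$336,000 + R$89,000 + R$39,000 = R$464,000
  Less exemption R$40,000 → base R$424,000
  R$424,000 × 14% = R$59,360

Excess of alternative floor tax over ordinary income tax: R$59,360 − R$30,240 = R$29,120.

R$29,120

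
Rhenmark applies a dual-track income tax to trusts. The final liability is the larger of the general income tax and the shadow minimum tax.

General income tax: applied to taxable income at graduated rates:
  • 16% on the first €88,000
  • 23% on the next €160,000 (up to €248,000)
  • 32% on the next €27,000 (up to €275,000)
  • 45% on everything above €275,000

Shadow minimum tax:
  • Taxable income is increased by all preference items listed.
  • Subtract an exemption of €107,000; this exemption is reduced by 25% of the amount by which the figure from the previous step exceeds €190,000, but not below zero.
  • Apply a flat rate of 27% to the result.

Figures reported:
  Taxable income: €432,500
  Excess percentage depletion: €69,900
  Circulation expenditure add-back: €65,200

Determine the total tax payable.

€149,850

Shadow minimum tax:
  Adjusted income: €432,500 + €69,900 + €65,200 = €567,600
  Exemption: €107,000 − 25% × (€567,600 − €190,000) = €107,000 − €94,400 = €12,600
  Base: €567,600 − €12,600 = €555,000
  €555,000 × 27% = €149,850

General income tax:
  €88,000 × 16% = €14,080
  €160,000 × 23% = €36,800
  €27,000 × 32% = €8,640
  €157,500 × 45% = €70,875
  → €130,395

€149,850 > €130,395, so the shadow minimum tax is the binding amount.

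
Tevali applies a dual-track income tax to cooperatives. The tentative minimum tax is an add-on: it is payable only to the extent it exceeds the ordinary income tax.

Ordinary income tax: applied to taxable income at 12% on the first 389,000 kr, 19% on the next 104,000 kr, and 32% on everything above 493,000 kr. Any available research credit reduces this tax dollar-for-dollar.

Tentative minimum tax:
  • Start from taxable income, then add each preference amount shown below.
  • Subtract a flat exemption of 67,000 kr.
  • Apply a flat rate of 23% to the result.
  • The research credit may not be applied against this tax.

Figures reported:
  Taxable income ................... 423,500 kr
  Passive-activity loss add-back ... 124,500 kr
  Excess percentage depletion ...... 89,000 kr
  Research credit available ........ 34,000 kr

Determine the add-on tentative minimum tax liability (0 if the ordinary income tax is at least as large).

111,865 kr

Tentative minimum tax:
  Adjusted income: 423,500 kr + 124,500 kr + 89,000 kr = 637,000 kr
  Less exemption 67,000 kr → base 570,000 kr
  570,000 kr × 23% = 131,100 kr

Ordinary income tax:
  389,000 kr × 12% = 46,680 kr
  34,500 kr × 19% = 6,555 kr
  → 53,235 kr
  Less research credit 34,000 kr → 19,235 kr

Excess of tentative minimum tax over ordinary income tax: 131,100 kr − 19,235 kr = 111,865 kr.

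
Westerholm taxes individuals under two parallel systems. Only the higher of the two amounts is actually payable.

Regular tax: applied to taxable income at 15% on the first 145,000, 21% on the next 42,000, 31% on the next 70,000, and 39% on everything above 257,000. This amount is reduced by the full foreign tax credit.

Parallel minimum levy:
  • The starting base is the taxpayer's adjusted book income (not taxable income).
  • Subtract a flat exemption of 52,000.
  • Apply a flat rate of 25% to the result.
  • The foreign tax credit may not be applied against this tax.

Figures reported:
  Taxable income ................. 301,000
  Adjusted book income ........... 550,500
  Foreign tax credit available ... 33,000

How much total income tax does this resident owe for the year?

124,625

Parallel minimum levy:
  Base (adjusted book income): 550,500
  Less exemption 52,000 → base 498,500
  498,500 × 25% = 124,625

Regular tax:
  145,000 × 15% = 21,750
  42,000 × 21% = 8,820
  70,000 × 31% = 21,700
  44,000 × 39% = 17,160
  → 69,430
  Less foreign tax credit 33,000 → 36,430

124,625 > 36,430, so the parallel minimum levy is the binding amount.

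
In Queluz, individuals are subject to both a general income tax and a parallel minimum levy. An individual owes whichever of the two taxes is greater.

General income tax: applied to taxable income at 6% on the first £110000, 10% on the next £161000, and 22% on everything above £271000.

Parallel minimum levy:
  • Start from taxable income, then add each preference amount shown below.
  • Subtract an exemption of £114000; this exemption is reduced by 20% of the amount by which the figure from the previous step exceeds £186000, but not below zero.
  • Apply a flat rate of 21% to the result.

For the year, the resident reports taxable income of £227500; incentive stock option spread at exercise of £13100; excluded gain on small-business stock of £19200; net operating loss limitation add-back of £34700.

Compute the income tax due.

£42462

Parallel minimum levy:
  Adjusted income: £227500 + £13100 + £19200 + £34700 = £294500
  Exemption: £114000 − 20% × (£294500 − £186000) = £114000 − £21700 = £92300
  Base: £294500 − £92300 = £202200
  £202200 × 21% = £42462

General income tax:
  £110000 × 6% = £6600
  £117500 × 10% = £11750
  → £18350

£42462 > £18350, so the parallel minimum levy is the binding amount.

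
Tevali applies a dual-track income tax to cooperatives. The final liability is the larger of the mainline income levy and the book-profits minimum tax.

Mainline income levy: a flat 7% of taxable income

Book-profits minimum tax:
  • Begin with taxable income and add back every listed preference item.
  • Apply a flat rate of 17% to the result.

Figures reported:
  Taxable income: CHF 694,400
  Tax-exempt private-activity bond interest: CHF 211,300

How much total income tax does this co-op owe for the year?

Mainline income levy:
  CHF 694,400 × 7% = CHF 48,608

Book-profits minimum tax:
  Adjusted income: CHF 694,400 + CHF 211,300 = CHF 905,700
  CHF 905,700 × 17% = CHF 153,969

CHF 153,969 > CHF 48,608, so the book-profits minimum tax is the binding amount.

CHF 153,969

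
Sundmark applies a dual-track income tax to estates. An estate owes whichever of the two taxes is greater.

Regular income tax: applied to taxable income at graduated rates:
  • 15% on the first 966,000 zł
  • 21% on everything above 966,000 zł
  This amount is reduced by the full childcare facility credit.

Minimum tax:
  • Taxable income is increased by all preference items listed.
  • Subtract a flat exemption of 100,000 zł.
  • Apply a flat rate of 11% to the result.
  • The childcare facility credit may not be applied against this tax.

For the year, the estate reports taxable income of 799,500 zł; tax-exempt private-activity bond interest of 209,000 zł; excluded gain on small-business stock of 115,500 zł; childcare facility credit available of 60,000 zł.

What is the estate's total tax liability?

Regular income tax:
  799,500 zł × 15% = 119,925 zł
  Less childcare facility credit 60,000 zł → 59,925 zł

Minimum tax:
  Adjusted income: 799,500 zł + 209,000 zł + 115,500 zł = 1,124,000 zł
  Less exemption 100,000 zł → base 1,024,000 zł
  1,024,000 zł × 11% = 112,640 zł

112,640 zł > 59,925 zł, so the minimum tax is the binding amount.

112,640 zł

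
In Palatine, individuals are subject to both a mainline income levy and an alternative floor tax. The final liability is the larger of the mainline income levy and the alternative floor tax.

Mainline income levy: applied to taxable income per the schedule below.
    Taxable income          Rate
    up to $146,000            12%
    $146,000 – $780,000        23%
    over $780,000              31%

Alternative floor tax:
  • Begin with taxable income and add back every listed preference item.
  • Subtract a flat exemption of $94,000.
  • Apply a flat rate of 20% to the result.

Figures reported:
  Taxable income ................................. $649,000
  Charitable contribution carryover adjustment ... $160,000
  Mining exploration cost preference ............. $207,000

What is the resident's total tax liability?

Alternative floor tax:
  Adjusted income: $649,000 + $160,000 + $207,000 = $1,016,000
  Less exemption $94,000 → base $922,000
  $922,000 × 20% = $184,400

Mainline income levy:
  $146,000 × 12% = $17,520
  $503,000 × 23% = $115,690
  → $133,210

$184,400 > $133,210, so the alternative floor tax is the binding amount.

$184,400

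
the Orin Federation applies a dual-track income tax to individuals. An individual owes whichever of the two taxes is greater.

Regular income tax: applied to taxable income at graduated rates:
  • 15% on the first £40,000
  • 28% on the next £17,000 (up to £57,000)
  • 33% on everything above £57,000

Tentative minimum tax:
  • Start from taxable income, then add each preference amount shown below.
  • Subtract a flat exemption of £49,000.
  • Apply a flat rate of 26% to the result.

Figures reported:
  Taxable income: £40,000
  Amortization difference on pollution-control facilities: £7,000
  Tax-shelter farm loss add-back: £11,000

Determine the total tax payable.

Tentative minimum tax:
  Adjusted income: £40,000 + £7,000 + £11,000 = £58,000
  Less exemption £49,000 → base £9,000
  £9,000 × 26% = £2,340

Regular income tax:
  £40,000 × 15% = £6,000

£6,000 > £2,340, so the regular income tax governs.

£6,000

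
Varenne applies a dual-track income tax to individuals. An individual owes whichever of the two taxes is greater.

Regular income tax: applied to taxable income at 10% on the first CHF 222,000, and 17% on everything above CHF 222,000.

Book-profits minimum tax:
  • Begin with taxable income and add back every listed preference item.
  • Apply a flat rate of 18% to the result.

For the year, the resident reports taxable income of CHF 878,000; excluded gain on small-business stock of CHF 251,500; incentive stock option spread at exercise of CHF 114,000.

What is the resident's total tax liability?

CHF 223,830

Regular income tax:
  CHF 222,000 × 10% = CHF 22,200
  CHF 656,000 × 17% = CHF 111,520
  → CHF 133,720

Book-profits minimum tax:
  Adjusted income: CHF 878,000 + CHF 251,500 + CHF 114,000 = CHF 1,243,500
  CHF 1,243,500 × 18% = CHF 223,830

CHF 223,830 > CHF 133,720, so the book-profits minimum tax is the binding amount.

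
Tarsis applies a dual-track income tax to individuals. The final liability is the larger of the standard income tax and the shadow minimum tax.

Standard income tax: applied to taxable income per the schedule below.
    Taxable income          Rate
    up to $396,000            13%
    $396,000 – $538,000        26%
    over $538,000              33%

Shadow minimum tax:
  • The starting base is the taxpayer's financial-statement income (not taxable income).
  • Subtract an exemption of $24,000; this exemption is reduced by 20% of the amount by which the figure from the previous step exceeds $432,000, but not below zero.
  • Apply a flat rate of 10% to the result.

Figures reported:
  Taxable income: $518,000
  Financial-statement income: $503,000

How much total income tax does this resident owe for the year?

$83,200

Standard income tax:
  $396,000 × 13% = $51,480
  $122,000 × 26% = $31,720
  → $83,200

Shadow minimum tax:
  Base (financial-statement income): $503,000
  Exemption: $24,000 − 20% × ($503,000 − $432,000) = $24,000 − $14,200 = $9,800
  Base: $503,000 − $9,800 = $493,200
  $493,200 × 10% = $49,320

$83,200 > $49,320, so the standard income tax governs.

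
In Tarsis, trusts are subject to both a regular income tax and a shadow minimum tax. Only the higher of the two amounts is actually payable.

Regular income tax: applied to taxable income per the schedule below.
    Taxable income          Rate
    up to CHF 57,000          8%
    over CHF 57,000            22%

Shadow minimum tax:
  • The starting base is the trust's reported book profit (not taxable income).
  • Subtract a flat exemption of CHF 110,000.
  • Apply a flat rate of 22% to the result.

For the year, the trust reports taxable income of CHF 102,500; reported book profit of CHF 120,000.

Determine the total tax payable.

Regular income tax:
  CHF 57,000 × 8% = CHF 4,560
  CHF 45,500 × 22% = CHF 10,010
  → CHF 14,570

Shadow minimum tax:
  Base (reported book profit): CHF 120,000
  Less exemption CHF 110,000 → base CHF 10,000
  CHF 10,000 × 22% = CHF 2,200

CHF 14,570 > CHF 2,200, so the regular income tax governs.

CHF 14,570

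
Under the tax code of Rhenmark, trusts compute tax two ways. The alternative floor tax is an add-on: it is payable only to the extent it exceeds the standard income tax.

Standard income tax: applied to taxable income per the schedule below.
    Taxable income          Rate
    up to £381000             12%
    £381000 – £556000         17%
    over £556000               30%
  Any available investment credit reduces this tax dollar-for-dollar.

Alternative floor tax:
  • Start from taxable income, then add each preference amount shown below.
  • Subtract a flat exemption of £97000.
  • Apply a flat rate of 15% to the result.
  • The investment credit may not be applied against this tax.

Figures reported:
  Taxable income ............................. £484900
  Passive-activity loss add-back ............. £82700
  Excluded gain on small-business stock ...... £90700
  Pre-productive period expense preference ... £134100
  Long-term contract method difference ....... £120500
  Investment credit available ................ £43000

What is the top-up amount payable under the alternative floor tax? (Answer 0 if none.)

£102002

Alternative floor tax:
  Adjusted income: £484900 + £82700 + £90700 + £134100 + £120500 = £912900
  Less exemption £97000 → base £815900
  £815900 × 15% = £122385

Standard income tax:
  £381000 × 12% = £45720
  £103900 × 17% = £17663
  → £63383
  Less investment credit £43000 → £20383

Excess of alternative floor tax over standard income tax: £122385 − £20383 = £102002.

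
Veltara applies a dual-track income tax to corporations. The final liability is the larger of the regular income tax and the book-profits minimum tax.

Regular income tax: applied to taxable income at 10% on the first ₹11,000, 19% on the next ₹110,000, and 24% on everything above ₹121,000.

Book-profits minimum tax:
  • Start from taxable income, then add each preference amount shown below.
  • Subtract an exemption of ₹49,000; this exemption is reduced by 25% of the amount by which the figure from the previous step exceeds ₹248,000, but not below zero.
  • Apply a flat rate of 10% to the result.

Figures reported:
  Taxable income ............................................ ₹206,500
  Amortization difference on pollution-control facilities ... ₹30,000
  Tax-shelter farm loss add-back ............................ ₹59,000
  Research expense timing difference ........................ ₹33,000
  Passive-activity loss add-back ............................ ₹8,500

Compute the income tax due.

₹42,520

Regular income tax:
  ₹11,000 × 10% = ₹1,100
  ₹110,000 × 19% = ₹20,900
  ₹85,500 × 24% = ₹20,520
  → ₹42,520

Book-profits minimum tax:
  Adjusted income: ₹206,500 + ₹30,000 + ₹59,000 + ₹33,000 + ₹8,500 = ₹337,000
  Exemption: ₹49,000 − 25% × (₹337,000 − ₹248,000) = ₹49,000 − ₹22,250 = ₹26,750
  Base: ₹337,000 − ₹26,750 = ₹310,250
  ₹310,250 × 10% = ₹31,025

₹42,520 > ₹31,025, so the regular income tax governs.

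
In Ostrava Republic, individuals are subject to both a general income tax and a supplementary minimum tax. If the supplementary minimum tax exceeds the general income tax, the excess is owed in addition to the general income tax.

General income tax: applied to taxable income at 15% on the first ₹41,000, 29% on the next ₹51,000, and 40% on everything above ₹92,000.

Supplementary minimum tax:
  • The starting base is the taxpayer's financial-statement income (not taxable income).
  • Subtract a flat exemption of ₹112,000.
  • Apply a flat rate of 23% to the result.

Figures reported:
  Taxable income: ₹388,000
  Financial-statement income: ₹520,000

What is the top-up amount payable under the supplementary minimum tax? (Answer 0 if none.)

General income tax:
  ₹41,000 × 15% = ₹6,150
  ₹51,000 × 29% = ₹14,790
  ₹296,000 × 40% = ₹118,400
  → ₹139,340

Supplementary minimum tax:
  Base (financial-statement income): ₹520,000
  Less exemption ₹112,000 → base ₹408,000
  ₹408,000 × 23% = ₹93,840

₹93,840 ≤ ₹139,340, so no add-on is due.

₹0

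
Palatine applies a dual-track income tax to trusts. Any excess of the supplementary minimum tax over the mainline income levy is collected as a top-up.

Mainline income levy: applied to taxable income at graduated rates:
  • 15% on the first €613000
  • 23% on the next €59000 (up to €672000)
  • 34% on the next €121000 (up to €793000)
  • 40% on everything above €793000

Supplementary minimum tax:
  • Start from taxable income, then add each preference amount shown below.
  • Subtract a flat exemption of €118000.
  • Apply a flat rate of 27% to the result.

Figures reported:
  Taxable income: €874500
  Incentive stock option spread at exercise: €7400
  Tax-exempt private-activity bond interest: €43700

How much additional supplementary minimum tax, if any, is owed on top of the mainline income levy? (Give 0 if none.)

€38792

Mainline income levy:
  €613000 × 15% = €91950
  €59000 × 23% = €13570
  €121000 × 34% = €41140
  €81500 × 40% = €32600
  → €179260

Supplementary minimum tax:
  Adjusted income: €874500 + €7400 + €43700 = €925600
  Less exemption €118000 → base €807600
  €807600 × 27% = €218052

Excess of supplementary minimum tax over mainline income levy: €218052 − €179260 = €38792.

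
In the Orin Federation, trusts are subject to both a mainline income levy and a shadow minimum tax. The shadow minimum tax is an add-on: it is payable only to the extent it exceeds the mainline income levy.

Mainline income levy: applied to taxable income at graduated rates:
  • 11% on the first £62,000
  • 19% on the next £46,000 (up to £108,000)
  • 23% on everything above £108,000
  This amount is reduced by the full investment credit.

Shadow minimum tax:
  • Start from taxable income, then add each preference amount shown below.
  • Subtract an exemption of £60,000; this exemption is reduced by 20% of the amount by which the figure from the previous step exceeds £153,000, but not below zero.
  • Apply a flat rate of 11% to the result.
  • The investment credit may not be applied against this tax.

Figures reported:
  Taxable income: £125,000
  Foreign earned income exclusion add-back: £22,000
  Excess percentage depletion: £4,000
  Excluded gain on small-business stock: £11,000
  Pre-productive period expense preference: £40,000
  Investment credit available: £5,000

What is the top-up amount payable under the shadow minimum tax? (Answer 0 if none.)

Mainline income levy:
  £62,000 × 11% = £6,820
  £46,000 × 19% = £8,740
  £17,000 × 23% = £3,910
  → £19,470
  Less investment credit £5,000 → £14,470

Shadow minimum tax:
  Adjusted income: £125,000 + £22,000 + £4,000 + £11,000 + £40,000 = £202,000
  Exemption: £60,000 − 20% × (£202,000 − £153,000) = £60,000 − £9,800 = £50,200
  Base: £202,000 − £50,200 = £151,800
  £151,800 × 11% = £16,698

Excess of shadow minimum tax over mainline income levy: £16,698 − £14,470 = £2,228.

£2,228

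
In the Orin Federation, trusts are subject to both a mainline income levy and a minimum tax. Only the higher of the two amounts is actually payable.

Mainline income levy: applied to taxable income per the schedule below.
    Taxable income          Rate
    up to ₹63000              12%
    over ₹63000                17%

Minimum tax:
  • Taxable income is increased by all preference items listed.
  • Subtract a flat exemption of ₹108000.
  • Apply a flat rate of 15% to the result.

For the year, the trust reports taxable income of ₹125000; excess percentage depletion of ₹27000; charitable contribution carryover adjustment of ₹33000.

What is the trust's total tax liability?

₹18100

Mainline income levy:
  ₹63000 × 12% = ₹7560
  ₹62000 × 17% = ₹10540
  → ₹18100

Minimum tax:
  Adjusted income: ₹125000 + ₹27000 + ₹33000 = ₹185000
  Less exemption ₹108000 → base ₹77000
  ₹77000 × 15% = ₹11550

₹18100 > ₹11550, so the mainline income levy governs.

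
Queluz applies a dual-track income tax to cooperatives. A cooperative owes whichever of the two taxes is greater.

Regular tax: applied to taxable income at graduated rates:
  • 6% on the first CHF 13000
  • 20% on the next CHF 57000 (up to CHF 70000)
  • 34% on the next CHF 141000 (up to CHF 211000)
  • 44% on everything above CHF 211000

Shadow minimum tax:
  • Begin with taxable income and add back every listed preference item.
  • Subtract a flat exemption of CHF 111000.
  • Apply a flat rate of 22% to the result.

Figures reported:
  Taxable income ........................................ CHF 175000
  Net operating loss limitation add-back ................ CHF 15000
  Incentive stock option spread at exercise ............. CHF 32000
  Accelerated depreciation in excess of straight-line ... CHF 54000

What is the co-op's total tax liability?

Shadow minimum tax:
  Adjusted income: CHF 175000 + CHF 15000 + CHF 32000 + CHF 54000 = CHF 276000
  Less exemption CHF 111000 → base CHF 165000
  CHF 165000 × 22% = CHF 36300

Regular tax:
  CHF 13000 × 6% = CHF 780
  CHF 57000 × 20% = CHF 11400
  CHF 105000 × 34% = CHF 35700
  → CHF 47880

CHF 47880 > CHF 36300, so the regular tax governs.

CHF 47880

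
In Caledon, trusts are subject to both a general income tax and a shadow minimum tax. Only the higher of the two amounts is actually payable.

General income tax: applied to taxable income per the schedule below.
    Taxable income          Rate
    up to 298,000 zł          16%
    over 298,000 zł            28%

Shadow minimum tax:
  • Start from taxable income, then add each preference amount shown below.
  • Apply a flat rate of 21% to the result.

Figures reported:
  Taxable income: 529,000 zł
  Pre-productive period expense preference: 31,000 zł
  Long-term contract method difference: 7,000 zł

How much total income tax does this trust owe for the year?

119,070 zł

General income tax:
  298,000 zł × 16% = 47,680 zł
  231,000 zł × 28% = 64,680 zł
  → 112,360 zł

Shadow minimum tax:
  Adjusted income: 529,000 zł + 31,000 zł + 7,000 zł = 567,000 zł
  567,000 zł × 21% = 119,070 zł

119,070 zł > 112,360 zł, so the shadow minimum tax is the binding amount.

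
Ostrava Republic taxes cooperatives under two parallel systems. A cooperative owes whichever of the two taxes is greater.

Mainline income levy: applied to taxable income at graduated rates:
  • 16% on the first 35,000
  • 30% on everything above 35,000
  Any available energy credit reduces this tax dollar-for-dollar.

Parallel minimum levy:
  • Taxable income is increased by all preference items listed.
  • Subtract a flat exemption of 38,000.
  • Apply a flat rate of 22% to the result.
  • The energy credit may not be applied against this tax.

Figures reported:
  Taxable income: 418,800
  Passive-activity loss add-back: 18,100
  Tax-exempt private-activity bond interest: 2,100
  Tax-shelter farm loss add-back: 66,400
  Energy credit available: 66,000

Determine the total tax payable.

Mainline income levy:
  35,000 × 16% = 5,600
  383,800 × 30% = 115,140
  → 120,740
  Less energy credit 66,000 → 54,740

Parallel minimum levy:
  Adjusted income: 418,800 + 18,100 + 2,100 + 66,400 = 505,400
  Less exemption 38,000 → base 467,400
  467,400 × 22% = 102,828

102,828 > 54,740, so the parallel minimum levy is the binding amount.

102,828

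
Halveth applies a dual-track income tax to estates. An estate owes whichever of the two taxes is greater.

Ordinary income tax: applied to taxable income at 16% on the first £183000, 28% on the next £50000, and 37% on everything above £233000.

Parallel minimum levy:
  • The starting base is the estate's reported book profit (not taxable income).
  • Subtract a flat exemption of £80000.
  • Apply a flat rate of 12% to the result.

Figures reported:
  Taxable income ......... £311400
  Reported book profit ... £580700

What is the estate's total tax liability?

Parallel minimum levy:
  Base (reported book profit): £580700
  Less exemption £80000 → base £500700
  £500700 × 12% = £60084

Ordinary income tax:
  £183000 × 16% = £29280
  £50000 × 28% = £14000
  £78400 × 37% = £29008
  → £72288

£72288 > £60084, so the ordinary income tax governs.

£72288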